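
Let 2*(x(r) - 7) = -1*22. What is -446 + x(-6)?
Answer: -450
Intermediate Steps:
x(r) = -4 (x(r) = 7 + (-1*22)/2 = 7 + (½)*(-22) = 7 - 11 = -4)
-446 + x(-6) = -446 - 4 = -450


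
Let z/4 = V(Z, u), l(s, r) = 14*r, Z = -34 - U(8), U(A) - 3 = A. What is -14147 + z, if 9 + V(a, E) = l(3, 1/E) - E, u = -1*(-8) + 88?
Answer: -174797/12 ≈ -14566.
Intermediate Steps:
U(A) = 3 + A
u = 96 (u = 8 + 88 = 96)
Z = -45 (Z = -34 - (3 + 8) = -34 - 1*11 = -34 - 11 = -45)
V(a, E) = -9 - E + 14/E (V(a, E) = -9 + (14/E - E) = -9 + (-E + 14/E) = -9 - E + 14/E)
z = -5033/12 (z = 4*(-9 - 1*96 + 14/96) = 4*(-9 - 96 + 14*(1/96)) = 4*(-9 - 96 + 7/48) = 4*(-5033/48) = -5033/12 ≈ -419.42)
-14147 + z = -14147 - 5033/12 = -174797/12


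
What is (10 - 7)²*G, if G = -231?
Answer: -2079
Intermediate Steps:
(10 - 7)²*G = (10 - 7)²*(-231) = 3²*(-231) = 9*(-231) = -2079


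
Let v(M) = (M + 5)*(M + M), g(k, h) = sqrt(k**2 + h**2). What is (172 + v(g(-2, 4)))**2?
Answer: 46944 + 8480*sqrt(5) ≈ 65906.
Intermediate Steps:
g(k, h) = sqrt(h**2 + k**2)
v(M) = 2*M*(5 + M) (v(M) = (5 + M)*(2*M) = 2*M*(5 + M))
(172 + v(g(-2, 4)))**2 = (172 + 2*sqrt(4**2 + (-2)**2)*(5 + sqrt(4**2 + (-2)**2)))**2 = (172 + 2*sqrt(16 + 4)*(5 + sqrt(16 + 4)))**2 = (172 + 2*sqrt(20)*(5 + sqrt(20)))**2 = (172 + 2*(2*sqrt(5))*(5 + 2*sqrt(5)))**2 = (172 + 4*sqrt(5)*(5 + 2*sqrt(5)))**2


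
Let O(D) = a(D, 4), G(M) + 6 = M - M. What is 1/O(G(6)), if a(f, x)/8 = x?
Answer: 1/32 ≈ 0.031250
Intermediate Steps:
G(M) = -6 (G(M) = -6 + (M - M) = -6 + 0 = -6)
a(f, x) = 8*x
O(D) = 32 (O(D) = 8*4 = 32)
1/O(G(6)) = 1/32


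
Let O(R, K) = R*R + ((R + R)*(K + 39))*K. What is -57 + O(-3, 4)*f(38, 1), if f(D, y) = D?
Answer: -38931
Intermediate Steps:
O(R, K) = R² + 2*K*R*(39 + K) (O(R, K) = R² + ((2*R)*(39 + K))*K = R² + (2*R*(39 + K))*K = R² + 2*K*R*(39 + K))
-57 + O(-3, 4)*f(38, 1) = -57 - 3*(-3 + 2*4² + 78*4)*38 = -57 - 3*(-3 + 2*16 + 312)*38 = -57 - 3*(-3 + 32 + 312)*38 = -57 - 3*341*38 = -57 - 1023*38 = -57 - 38874 = -38931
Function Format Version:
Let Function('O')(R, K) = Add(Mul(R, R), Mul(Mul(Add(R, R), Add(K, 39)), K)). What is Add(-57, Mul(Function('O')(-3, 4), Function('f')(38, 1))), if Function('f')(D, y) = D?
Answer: -38931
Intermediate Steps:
Function('O')(R, K) = Add(Pow(R, 2), Mul(2, K, R, Add(39, K))) (Function('O')(R, K) = Add(Pow(R, 2), Mul(Mul(Mul(2, R), Add(39, K)), K)) = Add(Pow(R, 2), Mul(Mul(2, R, Add(39, K)), K)) = Add(Pow(R, 2), Mul(2, K, R, Add(39, K))))
Add(-57, Mul(Function('O')(-3, 4), Function('f')(38, 1))) = Add(-57, Mul(Mul(-3, Add(-3, Mul(2, Pow(4, 2)), Mul(78, 4))), 38)) = Add(-57, Mul(Mul(-3, Add(-3, Mul(2, 16), 312)), 38)) = Add(-57, Mul(Mul(-3, Add(-3, 32, 312)), 38)) = Add(-57, Mul(Mul(-3, 341), 38)) = Add(-57, Mul(-1023, 38)) = Add(-57, -38874) = -38931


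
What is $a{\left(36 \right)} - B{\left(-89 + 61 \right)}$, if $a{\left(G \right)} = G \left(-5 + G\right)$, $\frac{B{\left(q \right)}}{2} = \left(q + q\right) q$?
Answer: $-2020$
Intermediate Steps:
$B{\left(q \right)} = 4 q^{2}$ ($B{\left(q \right)} = 2 \left(q + q\right) q = 2 \cdot 2 q q = 2 \cdot 2 q^{2} = 4 q^{2}$)
$a{\left(36 \right)} - B{\left(-89 + 61 \right)} = 36 \left(-5 + 36\right) - 4 \left(-89 + 61\right)^{2} = 36 \cdot 31 - 4 \left(-28\right)^{2} = 1116 - 4 \cdot 784 = 1116 - 3136 = -2020$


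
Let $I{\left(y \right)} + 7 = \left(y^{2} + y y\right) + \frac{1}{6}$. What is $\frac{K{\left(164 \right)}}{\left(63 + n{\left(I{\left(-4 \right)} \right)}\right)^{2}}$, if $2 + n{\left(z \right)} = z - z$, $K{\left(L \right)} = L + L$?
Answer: $\frac{328}{3721} \approx 0.088148$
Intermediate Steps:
$I{\left(y \right)} = - \frac{41}{6} + 2 y^{2}$ ($I{\left(y \right)} = -7 + \left(\left(y^{2} + y y\right) + \frac{1}{6}\right) = -7 + \left(\left(y^{2} + y^{2}\right) + \frac{1}{6}\right) = -7 + \left(2 y^{2} + \frac{1}{6}\right) = -7 + \left(\frac{1}{6} + 2 y^{2}\right) = - \frac{41}{6} + 2 y^{2}$)
$K{\left(L \right)} = 2 L$
$n{\left(z \right)} = -2$ ($n{\left(z \right)} = -2 + \left(z - z\right) = -2 + 0 = -2$)
$\frac{K{\left(164 \right)}}{\left(63 + n{\left(I{\left(-4 \right)} \right)}\right)^{2}} = \frac{2 \cdot 164}{\left(63 - 2\right)^{2}} = \frac{328}{61^{2}} = \frac{328}{3721}$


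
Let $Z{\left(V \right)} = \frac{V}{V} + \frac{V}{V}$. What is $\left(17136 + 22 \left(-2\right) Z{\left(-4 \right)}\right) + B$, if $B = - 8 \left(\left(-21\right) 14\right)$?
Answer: $19400$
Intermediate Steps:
$Z{\left(V \right)} = 2$ ($Z{\left(V \right)} = 1 + 1 = 2$)
$B = 2352$ ($B = \left(-8\right) \left(-294\right) = 2352$)
$\left(17136 + 22 \left(-2\right) Z{\left(-4 \right)}\right) + B = \left(17136 + 22 \left(-2\right) 2\right) + 2352 = \left(17136 - 88\right) + 2352 = 17048 + 2352 = 19400$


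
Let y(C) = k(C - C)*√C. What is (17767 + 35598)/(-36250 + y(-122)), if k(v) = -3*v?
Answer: -10673/7250 ≈ -1.4721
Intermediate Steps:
y(C) = 0 (y(C) = (-3*(C - C))*√C = (-3*0)*√C = 0*√C = 0)
(17767 + 35598)/(-36250 + y(-122)) = (17767 + 35598)/(-36250 + 0) = 53365/(-36250) = 53365*(-1/36250) = -10673/7250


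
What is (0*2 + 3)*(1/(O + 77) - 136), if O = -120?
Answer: -17547/43 ≈ -408.07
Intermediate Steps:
(0*2 + 3)*(1/(O + 77) - 136) = (0*2 + 3)*(1/(-120 + 77) - 136) = (0 + 3)*(1/(-43) - 136) = 3*(-1/43 - 136) = 3*(-5849/43) = -17547/43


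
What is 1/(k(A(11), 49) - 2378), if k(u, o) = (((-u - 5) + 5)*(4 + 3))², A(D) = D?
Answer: 1/3551 ≈ 0.00028161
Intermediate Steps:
k(u, o) = 49*u² (k(u, o) = (((-5 - u) + 5)*7)² = (-u*7)² = (-7*u)² = 49*u²)
1/(k(A(11), 49) - 2378) = 1/(49*11² - 2378) = 1/(49*121 - 2378) = 1/(5929 - 2378) = 1/3551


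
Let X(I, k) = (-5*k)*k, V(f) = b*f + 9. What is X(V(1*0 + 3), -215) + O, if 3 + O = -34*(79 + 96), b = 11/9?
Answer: -237078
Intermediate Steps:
b = 11/9 (b = 11*(1/9) = 11/9 ≈ 1.2222)
O = -5953 (O = -3 - 34*(79 + 96) = -3 - 34*175 = -3 - 5950 = -5953)
V(f) = 9 + 11*f/9 (V(f) = 11*f/9 + 9 = 9 + 11*f/9)
X(I, k) = -5*k**2
X(V(1*0 + 3), -215) + O = -5*(-215)**2 - 5953 = -5*46225 - 5953 = -231125 - 5953 = -237078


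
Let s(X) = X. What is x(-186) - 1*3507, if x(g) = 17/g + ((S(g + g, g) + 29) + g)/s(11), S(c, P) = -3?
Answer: -7205269/2046 ≈ -3521.6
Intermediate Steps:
x(g) = 26/11 + 17/g + g/11 (x(g) = 17/g + ((-3 + 29) + g)/11 = 17/g + (26 + g)*(1/11) = 17/g + (26/11 + g/11) = 26/11 + 17/g + g/11)
x(-186) - 1*3507 = (1/11)*(187 - 186*(26 - 186))/(-186) - 1*3507 = (1/11)*(-1/186)*(187 - 186*(-160)) - 3507 = (1/11)*(-1/186)*(187 + 29760) - 3507 = (1/11)*(-1/186)*29947 - 3507 = -29947/2046 - 3507 = -7205269/2046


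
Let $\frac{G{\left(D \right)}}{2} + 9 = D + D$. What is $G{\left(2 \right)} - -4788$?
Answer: $4778$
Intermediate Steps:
$G{\left(D \right)} = -18 + 4 D$ ($G{\left(D \right)} = -18 + 2 \left(D + D\right) = -18 + 2 \cdot 2 D = -18 + 4 D$)
$G{\left(2 \right)} - -4788 = \left(-18 + 4 \cdot 2\right) - -4788 = \left(-18 + 8\right) + 4788 = -10 + 4788 = 4778$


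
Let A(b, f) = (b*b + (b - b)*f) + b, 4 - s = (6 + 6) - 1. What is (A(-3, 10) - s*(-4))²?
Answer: 484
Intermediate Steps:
s = -7 (s = 4 - ((6 + 6) - 1) = 4 - (12 - 1) = 4 - 1*11 = 4 - 11 = -7)
A(b, f) = b + b² (A(b, f) = (b² + 0*f) + b = (b² + 0) + b = b² + b = b + b²)
(A(-3, 10) - s*(-4))² = (-3*(1 - 3) - 1*(-7)*(-4))² = (-3*(-2) + 7*(-4))² = (6 - 28)² = (-22)² = 484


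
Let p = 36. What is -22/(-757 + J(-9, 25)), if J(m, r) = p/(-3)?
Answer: 22/769 ≈ 0.028609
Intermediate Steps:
J(m, r) = -12 (J(m, r) = 36/(-3) = 36*(-1/3) = -12)
-22/(-757 + J(-9, 25)) = -22/(-757 - 12) = -22/(-769) = -1/769*(-22) = 22/769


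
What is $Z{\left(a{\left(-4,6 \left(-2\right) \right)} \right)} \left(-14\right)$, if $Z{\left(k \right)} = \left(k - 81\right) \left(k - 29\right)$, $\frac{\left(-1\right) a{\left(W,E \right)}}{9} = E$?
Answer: $-29862$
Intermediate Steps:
$a{\left(W,E \right)} = - 9 E$
$Z{\left(k \right)} = \left(-81 + k\right) \left(-29 + k\right)$
$Z{\left(a{\left(-4,6 \left(-2\right) \right)} \right)} \left(-14\right) = \left(2349 + \left(- 9 \cdot 6 \left(-2\right)\right)^{2} - 110 \left(- 9 \cdot 6 \left(-2\right)\right)\right) \left(-14\right) = \left(2349 + \left(\left(-9\right) \left(-12\right)\right)^{2} - 110 \left(\left(-9\right) \left(-12\right)\right)\right) \left(-14\right) = \left(2349 + 108^{2} - 11880\right) \left(-14\right) = \left(2349 + 11664 - 11880\right) \left(-14\right) = 2133 \left(-14\right) = -29862$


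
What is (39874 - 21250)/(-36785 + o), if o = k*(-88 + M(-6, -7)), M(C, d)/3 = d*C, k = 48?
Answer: -18624/34961 ≈ -0.53271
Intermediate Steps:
M(C, d) = 3*C*d (M(C, d) = 3*(d*C) = 3*(C*d) = 3*C*d)
o = 1824 (o = 48*(-88 + 3*(-6)*(-7)) = 48*(-88 + 126) = 48*38 = 1824)
(39874 - 21250)/(-36785 + o) = (39874 - 21250)/(-36785 + 1824) = 18624/(-34961) = 18624*(-1/34961) = -18624/34961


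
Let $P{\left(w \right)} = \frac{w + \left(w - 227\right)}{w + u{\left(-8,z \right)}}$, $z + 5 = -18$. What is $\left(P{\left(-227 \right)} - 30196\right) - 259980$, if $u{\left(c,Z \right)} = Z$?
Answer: $- \frac{72543319}{250} \approx -2.9017 \cdot 10^{5}$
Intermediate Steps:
$z = -23$ ($z = -5 - 18 = -23$)
$P{\left(w \right)} = \frac{-227 + 2 w}{-23 + w}$ ($P{\left(w \right)} = \frac{w + \left(w - 227\right)}{w - 23} = \frac{w + \left(w - 227\right)}{-23 + w} = \frac{w + \left(-227 + w\right)}{-23 + w} = \frac{-227 + 2 w}{-23 + w}$)
$\left(P{\left(-227 \right)} - 30196\right) - 259980 = \left(\frac{-227 + 2 \left(-227\right)}{-23 - 227} - 30196\right) - 259980 = \left(\frac{-227 - 454}{-250} - 30196\right) - 259980 = \left(\left(- \frac{1}{250}\right) \left(-681\right) - 30196\right) - 259980 = \left(\frac{681}{250} - 30196\right) - 259980 = - \frac{7548319}{250} - 259980 = - \frac{72543319}{250}$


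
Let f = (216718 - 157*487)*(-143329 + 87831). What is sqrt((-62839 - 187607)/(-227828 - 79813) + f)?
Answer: 4*I*sqrt(5116040895650427974)/102547 ≈ 88228.0*I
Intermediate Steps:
f = -7784093982 (f = (216718 - 76459)*(-55498) = 140259*(-55498) = -7784093982)
sqrt((-62839 - 187607)/(-227828 - 79813) + f) = sqrt((-62839 - 187607)/(-227828 - 79813) - 7784093982) = sqrt(-250446/(-307641) - 7784093982) = sqrt(-250446*(-1/307641) - 7784093982) = sqrt(83482/102547 - 7784093982) = sqrt(-798235485488672/102547) = 4*I*sqrt(5116040895650427974)/102547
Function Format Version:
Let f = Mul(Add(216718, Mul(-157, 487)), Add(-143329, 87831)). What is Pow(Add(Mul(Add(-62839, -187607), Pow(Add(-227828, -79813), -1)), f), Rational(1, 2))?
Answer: Mul(Rational(4, 102547), I, Pow(5116040895650427974, Rational(1, 2))) ≈ Mul(88228., I)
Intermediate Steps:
f = -7784093982 (f = Mul(Add(216718, -76459), -55498) = Mul(140259, -55498) = -7784093982)
Pow(Add(Mul(Add(-62839, -187607), Pow(Add(-227828, -79813), -1)), f), Rational(1, 2)) = Pow(Add(Mul(Add(-62839, -187607), Pow(Add(-227828, -79813), -1)), -7784093982), Rational(1, 2)) = Pow(Add(Mul(-250446, Pow(-307641, -1)), -7784093982), Rational(1, 2)) = Pow(Add(Mul(-250446, Rational(-1, 307641)), -7784093982), Rational(1, 2)) = Pow(Add(Rational(83482, 102547), -7784093982), Rational(1, 2)) = Pow(Rational(-798235485488672, 102547), Rational(1, 2)) = Mul(Rational(4, 102547), I, Pow(5116040895650427974, Rational(1, 2)))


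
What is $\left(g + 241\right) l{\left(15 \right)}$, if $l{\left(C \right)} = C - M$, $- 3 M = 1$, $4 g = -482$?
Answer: $\frac{5543}{3} \approx 1847.7$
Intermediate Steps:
$g = - \frac{241}{2}$ ($g = \frac{1}{4} \left(-482\right) = - \frac{241}{2} \approx -120.5$)
$M = - \frac{1}{3}$ ($M = \left(- \frac{1}{3}\right) 1 = - \frac{1}{3} \approx -0.33333$)
$l{\left(C \right)} = \frac{1}{3} + C$ ($l{\left(C \right)} = C - - \frac{1}{3} = C + \frac{1}{3} = \frac{1}{3} + C$)
$\left(g + 241\right) l{\left(15 \right)} = \left(- \frac{241}{2} + 241\right) \left(\frac{1}{3} + 15\right) = \frac{241}{2} \cdot \frac{46}{3} = \frac{5543}{3}$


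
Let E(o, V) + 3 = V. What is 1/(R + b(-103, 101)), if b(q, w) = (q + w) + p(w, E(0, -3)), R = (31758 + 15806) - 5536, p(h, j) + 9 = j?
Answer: 1/42011 ≈ 2.3803e-5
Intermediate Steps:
E(o, V) = -3 + V
p(h, j) = -9 + j
R = 42028 (R = 47564 - 5536 = 42028)
b(q, w) = -15 + q + w (b(q, w) = (q + w) + (-9 + (-3 - 3)) = (q + w) + (-9 - 6) = (q + w) - 15 = -15 + q + w)
1/(R + b(-103, 101)) = 1/(42028 + (-15 - 103 + 101)) = 1/(42028 - 17) = 1/42011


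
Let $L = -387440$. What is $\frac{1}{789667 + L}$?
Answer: $\frac{1}{402227} \approx 2.4862 \cdot 10^{-6}$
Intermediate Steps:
$\frac{1}{789667 + L} = \frac{1}{789667 - 387440} = \frac{1}{402227}$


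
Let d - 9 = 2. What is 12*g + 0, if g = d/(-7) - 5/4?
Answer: -237/7 ≈ -33.857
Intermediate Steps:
d = 11 (d = 9 + 2 = 11)
g = -79/28 (g = 11/(-7) - 5/4 = 11*(-⅐) - 5*¼ = -11/7 - 5/4 = -79/28 ≈ -2.8214)
12*g + 0 = 12*(-79/28) + 0 = -237/7 + 0 = -237/7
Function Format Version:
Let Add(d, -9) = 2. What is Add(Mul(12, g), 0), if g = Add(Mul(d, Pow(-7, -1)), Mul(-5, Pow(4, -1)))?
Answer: Rational(-237, 7) ≈ -33.857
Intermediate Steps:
d = 11 (d = Add(9, 2) = 11)
g = Rational(-79, 28) (g = Add(Mul(11, Pow(-7, -1)), Mul(-5, Pow(4, -1))) = Add(Mul(11, Rational(-1, 7)), Mul(-5, Rational(1, 4))) = Add(Rational(-11, 7), Rational(-5, 4)) = Rational(-79, 28) ≈ -2.8214)
Add(Mul(12, g), 0) = Add(Mul(12, Rational(-79, 28)), 0) = Add(Rational(-237, 7), 0) = Rational(-237, 7)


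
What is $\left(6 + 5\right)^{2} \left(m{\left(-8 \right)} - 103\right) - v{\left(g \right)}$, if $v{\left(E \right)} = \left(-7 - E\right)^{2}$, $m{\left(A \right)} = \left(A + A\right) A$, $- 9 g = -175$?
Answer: $\frac{188381}{81} \approx 2325.7$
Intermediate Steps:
$g = \frac{175}{9}$ ($g = \left(- \frac{1}{9}\right) \left(-175\right) = \frac{175}{9} \approx 19.444$)
$m{\left(A \right)} = 2 A^{2}$ ($m{\left(A \right)} = 2 A A = 2 A^{2}$)
$\left(6 + 5\right)^{2} \left(m{\left(-8 \right)} - 103\right) - v{\left(g \right)} = \left(6 + 5\right)^{2} \left(2 \left(-8\right)^{2} - 103\right) - \left(7 + \frac{175}{9}\right)^{2} = 11^{2} \left(2 \cdot 64 - 103\right) - \left(\frac{238}{9}\right)^{2} = 121 \left(128 - 103\right) - \frac{56644}{81} = 121 \cdot 25 - \frac{56644}{81} = 3025 - \frac{56644}{81} = \frac{188381}{81}$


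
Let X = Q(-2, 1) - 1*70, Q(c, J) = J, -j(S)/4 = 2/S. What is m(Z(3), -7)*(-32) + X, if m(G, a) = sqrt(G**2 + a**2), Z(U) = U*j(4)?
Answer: -69 - 32*sqrt(85) ≈ -364.03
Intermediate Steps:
j(S) = -8/S
Z(U) = -2*U (Z(U) = U*(-8/4) = U*(-8*1/4) = U*(-2) = -2*U)
X = -69 (X = 1 - 1*70 = 1 - 70 = -69)
m(Z(3), -7)*(-32) + X = sqrt((-2*3)**2 + (-7)**2)*(-32) - 69 = sqrt((-6)**2 + 49)*(-32) - 69 = sqrt(36 + 49)*(-32) - 69 = sqrt(85)*(-32) - 69 = -32*sqrt(85) - 69 = -69 - 32*sqrt(85)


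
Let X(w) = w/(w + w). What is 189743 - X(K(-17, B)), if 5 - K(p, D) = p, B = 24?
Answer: 379485/2 ≈ 1.8974e+5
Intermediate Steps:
K(p, D) = 5 - p
X(w) = ½ (X(w) = w/((2*w)) = (1/(2*w))*w = ½)
189743 - X(K(-17, B)) = 189743 - 1*½ = 189743 - ½ = 379485/2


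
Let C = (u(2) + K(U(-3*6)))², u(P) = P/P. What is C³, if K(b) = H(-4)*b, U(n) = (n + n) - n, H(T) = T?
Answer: 151334226289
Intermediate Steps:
U(n) = n (U(n) = 2*n - n = n)
K(b) = -4*b
u(P) = 1
C = 5329 (C = (1 - (-12)*6)² = (1 - 4*(-18))² = (1 + 72)² = 73² = 5329)
C³ = 5329³ = 151334226289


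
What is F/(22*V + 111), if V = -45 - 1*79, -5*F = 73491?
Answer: 73491/13085 ≈ 5.6164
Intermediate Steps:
F = -73491/5 (F = -⅕*73491 = -73491/5 ≈ -14698.)
V = -124 (V = -45 - 79 = -124)
F/(22*V + 111) = -73491/(5*(22*(-124) + 111)) = -73491/(5*(-2728 + 111)) = -73491/5/(-2617) = -73491/5*(-1/2617) = 73491/13085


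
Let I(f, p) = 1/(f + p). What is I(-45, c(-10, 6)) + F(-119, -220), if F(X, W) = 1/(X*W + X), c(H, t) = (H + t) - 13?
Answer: -25999/1615782 ≈ -0.016091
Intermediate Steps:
c(H, t) = -13 + H + t
F(X, W) = 1/(X + W*X) (F(X, W) = 1/(W*X + X) = 1/(X + W*X))
I(-45, c(-10, 6)) + F(-119, -220) = 1/(-45 + (-13 - 10 + 6)) + 1/((-119)*(1 - 220)) = 1/(-45 - 17) - 1/119/(-219) = 1/(-62) - 1/119*(-1/219) = -1/62 + 1/26061 = -25999/1615782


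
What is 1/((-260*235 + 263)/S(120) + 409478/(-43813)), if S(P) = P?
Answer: -1752520/904862947 ≈ -0.0019368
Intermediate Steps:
1/((-260*235 + 263)/S(120) + 409478/(-43813)) = 1/((-260*235 + 263)/120 + 409478/(-43813)) = 1/((-61100 + 263)*(1/120) + 409478*(-1/43813)) = 1/(-60837*1/120 - 409478/43813) = 1/(-20279/40 - 409478/43813) = 1/(-904862947/1752520) = -1752520/904862947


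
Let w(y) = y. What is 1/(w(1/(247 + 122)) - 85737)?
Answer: -369/31636952 ≈ -1.1664e-5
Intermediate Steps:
1/(w(1/(247 + 122)) - 85737) = 1/(1/(247 + 122) - 85737) = 1/(1/369 - 85737) = 1/(-31636952/369) = -369/31636952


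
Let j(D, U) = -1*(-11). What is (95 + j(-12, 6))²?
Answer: 11236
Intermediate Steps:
j(D, U) = 11
(95 + j(-12, 6))² = (95 + 11)² = 106² = 11236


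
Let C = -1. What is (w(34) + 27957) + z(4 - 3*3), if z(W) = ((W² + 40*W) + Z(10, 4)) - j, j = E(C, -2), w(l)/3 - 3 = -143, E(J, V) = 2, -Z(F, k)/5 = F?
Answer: 27310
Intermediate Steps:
Z(F, k) = -5*F
w(l) = -420 (w(l) = 9 + 3*(-143) = 9 - 429 = -420)
j = 2
z(W) = -52 + W² + 40*W (z(W) = ((W² + 40*W) - 5*10) - 1*2 = ((W² + 40*W) - 50) - 2 = (-50 + W² + 40*W) - 2 = -52 + W² + 40*W)
(w(34) + 27957) + z(4 - 3*3) = (-420 + 27957) + (-52 + (4 - 3*3)² + 40*(4 - 3*3)) = 27537 + (-52 + (4 - 9)² + 40*(4 - 9)) = 27537 + (-52 + (-5)² + 40*(-5)) = 27537 + (-52 + 25 - 200) = 27537 - 227 = 27310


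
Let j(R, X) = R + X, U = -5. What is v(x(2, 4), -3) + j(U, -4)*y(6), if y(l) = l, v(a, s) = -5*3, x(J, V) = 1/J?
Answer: -69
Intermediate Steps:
v(a, s) = -15
v(x(2, 4), -3) + j(U, -4)*y(6) = -15 + (-5 - 4)*6 = -15 - 9*6 = -15 - 54 = -69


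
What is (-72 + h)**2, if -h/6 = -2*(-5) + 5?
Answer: 26244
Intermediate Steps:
h = -90 (h = -6*(-2*(-5) + 5) = -6*(10 + 5) = -6*15 = -90)
(-72 + h)**2 = (-72 - 90)**2 = (-162)**2 = 26244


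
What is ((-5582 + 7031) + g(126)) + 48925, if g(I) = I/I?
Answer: 50375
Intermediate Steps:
g(I) = 1
((-5582 + 7031) + g(126)) + 48925 = ((-5582 + 7031) + 1) + 48925 = (1449 + 1) + 48925 = 1450 + 48925 = 50375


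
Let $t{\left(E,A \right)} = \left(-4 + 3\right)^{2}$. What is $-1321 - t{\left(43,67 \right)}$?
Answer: $-1322$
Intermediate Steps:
$t{\left(E,A \right)} = 1$ ($t{\left(E,A \right)} = \left(-1\right)^{2} = 1$)
$-1321 - t{\left(43,67 \right)} = -1321 - 1 = -1322$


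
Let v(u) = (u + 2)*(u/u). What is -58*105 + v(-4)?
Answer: -6092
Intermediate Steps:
v(u) = 2 + u (v(u) = (2 + u)*1 = 2 + u)
-58*105 + v(-4) = -58*105 + (2 - 4) = -6090 - 2 = -6092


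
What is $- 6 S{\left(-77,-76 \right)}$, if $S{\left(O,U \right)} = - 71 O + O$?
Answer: $-32340$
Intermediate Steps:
$S{\left(O,U \right)} = - 70 O$
$- 6 S{\left(-77,-76 \right)} = - 6 \left(\left(-70\right) \left(-77\right)\right) = \left(-6\right) 5390 = -32340$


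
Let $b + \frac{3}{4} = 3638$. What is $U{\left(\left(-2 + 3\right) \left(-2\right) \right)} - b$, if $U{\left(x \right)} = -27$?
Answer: $- \frac{14657}{4} \approx -3664.3$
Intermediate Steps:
$b = \frac{14549}{4}$ ($b = - \frac{3}{4} + 3638 = \frac{14549}{4} \approx 3637.3$)
$U{\left(\left(-2 + 3\right) \left(-2\right) \right)} - b = -27 - \frac{14549}{4} = - \frac{14657}{4}$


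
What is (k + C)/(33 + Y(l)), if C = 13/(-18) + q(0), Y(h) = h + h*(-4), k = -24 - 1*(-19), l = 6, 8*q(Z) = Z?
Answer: -103/270 ≈ -0.38148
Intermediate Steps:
q(Z) = Z/8
k = -5 (k = -24 + 19 = -5)
Y(h) = -3*h (Y(h) = h - 4*h = -3*h)
C = -13/18 (C = 13/(-18) + (1/8)*0 = 13*(-1/18) + 0 = -13/18 + 0 = -13/18 ≈ -0.72222)
(k + C)/(33 + Y(l)) = (-5 - 13/18)/(33 - 3*6) = -103/18/(33 - 18) = -103/18/15 = (1/15)*(-103/18) = -103/270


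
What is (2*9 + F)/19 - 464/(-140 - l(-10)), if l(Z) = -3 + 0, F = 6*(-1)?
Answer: 10460/2603 ≈ 4.0184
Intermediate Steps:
F = -6
l(Z) = -3
(2*9 + F)/19 - 464/(-140 - l(-10)) = (2*9 - 6)/19 - 464/(-140 - 1*(-3)) = (18 - 6)*(1/19) - 464/(-140 + 3) = 12*(1/19) - 464/(-137) = 12/19 - 464*(-1/137) = 12/19 + 464/137 = 10460/2603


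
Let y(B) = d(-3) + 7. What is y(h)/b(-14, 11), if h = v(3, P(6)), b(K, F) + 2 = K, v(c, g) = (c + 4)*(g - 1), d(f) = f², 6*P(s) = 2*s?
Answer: -1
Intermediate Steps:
P(s) = s/3 (P(s) = (2*s)/6 = s/3)
v(c, g) = (-1 + g)*(4 + c) (v(c, g) = (4 + c)*(-1 + g) = (-1 + g)*(4 + c))
b(K, F) = -2 + K
h = 7 (h = -4 - 1*3 + 4*((⅓)*6) + 3*((⅓)*6) = -4 - 3 + 4*2 + 3*2 = -4 - 3 + 8 + 6 = 7)
y(B) = 16 (y(B) = (-3)² + 7 = 9 + 7 = 16)
y(h)/b(-14, 11) = 16/(-2 - 14) = 16/(-16) = 16*(-1/16) = -1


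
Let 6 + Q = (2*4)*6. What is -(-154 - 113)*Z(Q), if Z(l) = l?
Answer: 11214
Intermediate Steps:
Q = 42 (Q = -6 + (2*4)*6 = -6 + 8*6 = -6 + 48 = 42)
-(-154 - 113)*Z(Q) = -(-154 - 113)*42 = -(-267)*42 = -1*(-11214) = 11214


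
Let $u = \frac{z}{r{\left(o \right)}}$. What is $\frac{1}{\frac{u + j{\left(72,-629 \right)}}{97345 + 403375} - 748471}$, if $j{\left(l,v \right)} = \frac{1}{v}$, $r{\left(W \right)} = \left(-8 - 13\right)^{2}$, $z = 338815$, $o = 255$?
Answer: $- \frac{69447110040}{51979147792191743} \approx -1.3361 \cdot 10^{-6}$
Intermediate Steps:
$r{\left(W \right)} = 441$ ($r{\left(W \right)} = \left(-21\right)^{2} = 441$)
$u = \frac{338815}{441} \approx 768.29$
$\frac{1}{\frac{u + j{\left(72,-629 \right)}}{97345 + 403375} - 748471} = \frac{1}{\frac{\frac{338815}{441} + \frac{1}{-629}}{97345 + 403375} - 748471} = \frac{1}{\frac{\frac{338815}{441} - \frac{1}{629}}{500720} - 748471} = \frac{1}{\frac{213114194}{277389} \cdot \frac{1}{500720} - 748471} = \frac{1}{\frac{106557097}{69447110040} - 748471} = \frac{1}{- \frac{51979147792191743}{69447110040}} = - \frac{69447110040}{51979147792191743}$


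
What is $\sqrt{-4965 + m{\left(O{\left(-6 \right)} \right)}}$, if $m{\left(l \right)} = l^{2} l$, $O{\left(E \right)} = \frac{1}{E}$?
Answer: $\frac{i \sqrt{6434646}}{36} \approx 70.463 i$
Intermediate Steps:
$m{\left(l \right)} = l^{3}$
$\sqrt{-4965 + m{\left(O{\left(-6 \right)} \right)}} = \sqrt{-4965 + \left(\frac{1}{-6}\right)^{3}} = \sqrt{-4965 + \left(- \frac{1}{6}\right)^{3}} = \sqrt{-4965 - \frac{1}{216}} = \sqrt{- \frac{1072441}{216}} = \frac{i \sqrt{6434646}}{36}$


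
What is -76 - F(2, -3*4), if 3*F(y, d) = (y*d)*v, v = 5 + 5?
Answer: 4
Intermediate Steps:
v = 10
F(y, d) = 10*d*y/3 (F(y, d) = ((y*d)*10)/3 = ((d*y)*10)/3 = (10*d*y)/3 = 10*d*y/3)
-76 - F(2, -3*4) = -76 - 10*(-3*4)*2/3 = -76 - 10*(-12)*2/3 = -76 - 1*(-80) = -76 + 80 = 4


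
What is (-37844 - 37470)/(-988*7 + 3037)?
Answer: 75314/3879 ≈ 19.416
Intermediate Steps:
(-37844 - 37470)/(-988*7 + 3037) = -75314/(-6916 + 3037) = -75314/(-3879) = -75314*(-1/3879) = 75314/3879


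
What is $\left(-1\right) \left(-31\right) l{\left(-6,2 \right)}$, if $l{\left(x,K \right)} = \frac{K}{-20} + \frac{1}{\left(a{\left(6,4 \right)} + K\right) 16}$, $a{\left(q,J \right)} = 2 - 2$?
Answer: $- \frac{341}{160} \approx -2.1312$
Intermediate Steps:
$a{\left(q,J \right)} = 0$
$l{\left(x,K \right)} = - \frac{K}{20} + \frac{1}{16 K}$ ($l{\left(x,K \right)} = \frac{K}{-20} + \frac{1}{\left(0 + K\right) 16} = K \left(- \frac{1}{20}\right) + \frac{1}{K} \frac{1}{16} = - \frac{K}{20} + \frac{1}{16 K}$)
$\left(-1\right) \left(-31\right) l{\left(-6,2 \right)} = \left(-1\right) \left(-31\right) \left(\left(- \frac{1}{20}\right) 2 + \frac{1}{16 \cdot 2}\right) = 31 \left(- \frac{1}{10} + \frac{1}{16} \cdot \frac{1}{2}\right) = 31 \left(- \frac{1}{10} + \frac{1}{32}\right) = 31 \left(- \frac{11}{160}\right) = - \frac{341}{160}$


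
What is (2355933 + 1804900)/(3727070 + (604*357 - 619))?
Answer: 4160833/3942079 ≈ 1.0555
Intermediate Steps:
(2355933 + 1804900)/(3727070 + (604*357 - 619)) = 4160833/(3727070 + (215628 - 619)) = 4160833/(3727070 + 215009) = 4160833/3942079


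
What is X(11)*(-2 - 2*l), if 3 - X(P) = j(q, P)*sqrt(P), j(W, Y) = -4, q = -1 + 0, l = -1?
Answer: 0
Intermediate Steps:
q = -1
X(P) = 3 + 4*sqrt(P) (X(P) = 3 - (-4)*sqrt(P) = 3 + 4*sqrt(P))
X(11)*(-2 - 2*l) = (3 + 4*sqrt(11))*(-2 - 2*(-1)) = (3 + 4*sqrt(11))*(-2 + 2) = (3 + 4*sqrt(11))*0 = 0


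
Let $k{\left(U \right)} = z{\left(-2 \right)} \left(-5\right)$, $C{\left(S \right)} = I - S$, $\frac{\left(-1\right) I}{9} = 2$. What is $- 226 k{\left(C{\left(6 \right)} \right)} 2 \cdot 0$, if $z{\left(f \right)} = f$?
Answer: $0$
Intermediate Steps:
$I = -18$ ($I = \left(-9\right) 2 = -18$)
$C{\left(S \right)} = -18 - S$
$k{\left(U \right)} = 10$ ($k{\left(U \right)} = \left(-2\right) \left(-5\right) = 10$)
$- 226 k{\left(C{\left(6 \right)} \right)} 2 \cdot 0 = - 226 \cdot 10 \cdot 2 \cdot 0 = - 226 \cdot 20 \cdot 0 = \left(-226\right) 0 = 0$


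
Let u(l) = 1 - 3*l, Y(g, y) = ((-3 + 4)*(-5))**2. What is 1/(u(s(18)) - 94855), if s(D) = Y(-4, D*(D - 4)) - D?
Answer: -1/94875 ≈ -1.0540e-5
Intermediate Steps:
Y(g, y) = 25 (Y(g, y) = (1*(-5))**2 = (-5)**2 = 25)
s(D) = 25 - D
1/(u(s(18)) - 94855) = 1/((1 - 3*(25 - 1*18)) - 94855) = 1/((1 - 3*(25 - 18)) - 94855) = 1/((1 - 3*7) - 94855) = 1/((1 - 21) - 94855) = 1/(-20 - 94855) = 1/(-94875) = -1/94875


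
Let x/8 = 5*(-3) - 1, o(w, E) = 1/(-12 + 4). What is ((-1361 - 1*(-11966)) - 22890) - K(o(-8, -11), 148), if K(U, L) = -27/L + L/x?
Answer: -14543855/1184 ≈ -12284.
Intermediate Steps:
o(w, E) = -⅛ (o(w, E) = 1/(-8) = -⅛)
x = -128 (x = 8*(5*(-3) - 1) = 8*(-15 - 1) = 8*(-16) = -128)
K(U, L) = -27/L - L/128 (K(U, L) = -27/L + L/(-128) = -27/L + L*(-1/128) = -27/L - L/128)
((-1361 - 1*(-11966)) - 22890) - K(o(-8, -11), 148) = ((-1361 - 1*(-11966)) - 22890) - (-27/148 - 1/128*148) = ((-1361 + 11966) - 22890) - (-27*1/148 - 37/32) = (10605 - 22890) - (-27/148 - 37/32) = -12285 - 1*(-1585/1184) = -12285 + 1585/1184 = -14543855/1184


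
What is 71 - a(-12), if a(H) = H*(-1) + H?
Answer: 71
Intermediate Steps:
a(H) = 0 (a(H) = -H + H = 0)
71 - a(-12) = 71 - 1*0 = 71 + 0 = 71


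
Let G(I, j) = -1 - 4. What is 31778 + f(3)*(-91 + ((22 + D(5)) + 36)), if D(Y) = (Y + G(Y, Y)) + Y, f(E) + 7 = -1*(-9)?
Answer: 31722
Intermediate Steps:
G(I, j) = -5
f(E) = 2 (f(E) = -7 - 1*(-9) = -7 + 9 = 2)
D(Y) = -5 + 2*Y (D(Y) = (Y - 5) + Y = (-5 + Y) + Y = -5 + 2*Y)
31778 + f(3)*(-91 + ((22 + D(5)) + 36)) = 31778 + 2*(-91 + ((22 + (-5 + 2*5)) + 36)) = 31778 + 2*(-91 + ((22 + (-5 + 10)) + 36)) = 31778 + 2*(-91 + ((22 + 5) + 36)) = 31778 + 2*(-91 + (27 + 36)) = 31778 + 2*(-91 + 63) = 31778 + 2*(-28) = 31778 - 56 = 31722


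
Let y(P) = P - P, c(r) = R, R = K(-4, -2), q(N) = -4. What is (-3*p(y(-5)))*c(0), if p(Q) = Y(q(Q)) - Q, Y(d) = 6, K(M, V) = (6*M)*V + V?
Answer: -828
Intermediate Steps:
K(M, V) = V + 6*M*V (K(M, V) = 6*M*V + V = V + 6*M*V)
R = 46 (R = -2*(1 + 6*(-4)) = -2*(1 - 24) = -2*(-23) = 46)
c(r) = 46
y(P) = 0
p(Q) = 6 - Q
(-3*p(y(-5)))*c(0) = -3*(6 - 1*0)*46 = -3*(6 + 0)*46 = -3*6*46 = -18*46 = -828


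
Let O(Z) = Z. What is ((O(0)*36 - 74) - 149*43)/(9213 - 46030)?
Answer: 6481/36817 ≈ 0.17603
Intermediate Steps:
((O(0)*36 - 74) - 149*43)/(9213 - 46030) = ((0*36 - 74) - 149*43)/(9213 - 46030) = ((0 - 74) - 6407)/(-36817) = (-74 - 6407)*(-1/36817) = -6481*(-1/36817) = 6481/36817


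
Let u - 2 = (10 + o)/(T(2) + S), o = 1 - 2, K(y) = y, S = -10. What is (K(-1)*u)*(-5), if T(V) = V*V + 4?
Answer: -25/2 ≈ -12.500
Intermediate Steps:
T(V) = 4 + V² (T(V) = V² + 4 = 4 + V²)
o = -1
u = -5/2 (u = 2 + (10 - 1)/((4 + 2²) - 10) = 2 + 9/((4 + 4) - 10) = 2 + 9/(8 - 10) = 2 + 9/(-2) = 2 + 9*(-½) = 2 - 9/2 = -5/2 ≈ -2.5000)
(K(-1)*u)*(-5) = -1*(-5/2)*(-5) = (5/2)*(-5) = -25/2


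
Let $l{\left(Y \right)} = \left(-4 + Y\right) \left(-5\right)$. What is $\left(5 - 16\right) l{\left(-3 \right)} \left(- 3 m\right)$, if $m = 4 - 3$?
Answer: $1155$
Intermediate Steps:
$m = 1$ ($m = 4 - 3 = 1$)
$l{\left(Y \right)} = 20 - 5 Y$
$\left(5 - 16\right) l{\left(-3 \right)} \left(- 3 m\right) = \left(5 - 16\right) \left(20 - -15\right) \left(\left(-3\right) 1\right) = \left(5 - 16\right) \left(20 + 15\right) \left(-3\right) = \left(-11\right) 35 \left(-3\right) = \left(-385\right) \left(-3\right) = 1155$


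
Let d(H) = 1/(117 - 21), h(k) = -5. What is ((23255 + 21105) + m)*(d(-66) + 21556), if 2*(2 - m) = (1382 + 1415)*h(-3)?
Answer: 212543642293/192 ≈ 1.1070e+9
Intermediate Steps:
m = 13989/2 (m = 2 - (1382 + 1415)*(-5)/2 = 2 - 2797*(-5)/2 = 2 - ½*(-13985) = 2 + 13985/2 = 13989/2 ≈ 6994.5)
d(H) = 1/96
((23255 + 21105) + m)*(d(-66) + 21556) = ((23255 + 21105) + 13989/2)*(1/96 + 21556) = (44360 + 13989/2)*(2069377/96) = (102709/2)*(2069377/96) = 212543642293/192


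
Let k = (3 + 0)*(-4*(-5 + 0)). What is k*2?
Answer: 120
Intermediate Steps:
k = 60 (k = 3*(-4*(-5)) = 3*20 = 60)
k*2 = 60*2 = 120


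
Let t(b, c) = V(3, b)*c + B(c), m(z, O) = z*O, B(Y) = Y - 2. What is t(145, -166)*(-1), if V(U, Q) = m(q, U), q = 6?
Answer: 3156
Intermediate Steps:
B(Y) = -2 + Y
m(z, O) = O*z
V(U, Q) = 6*U (V(U, Q) = U*6 = 6*U)
t(b, c) = -2 + 19*c (t(b, c) = (6*3)*c + (-2 + c) = 18*c + (-2 + c) = -2 + 19*c)
t(145, -166)*(-1) = (-2 + 19*(-166))*(-1) = (-2 - 3154)*(-1) = -3156*(-1) = 3156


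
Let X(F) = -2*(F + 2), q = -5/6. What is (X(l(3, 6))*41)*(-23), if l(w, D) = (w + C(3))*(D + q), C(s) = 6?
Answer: 91471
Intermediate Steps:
q = -⅚ (q = -5*⅙ = -⅚ ≈ -0.83333)
l(w, D) = (6 + w)*(-⅚ + D) (l(w, D) = (w + 6)*(D - ⅚) = (6 + w)*(-⅚ + D))
X(F) = -4 - 2*F (X(F) = -2*(2 + F) = -4 - 2*F)
(X(l(3, 6))*41)*(-23) = ((-4 - 2*(-5 + 6*6 - ⅚*3 + 6*3))*41)*(-23) = ((-4 - 2*(-5 + 36 - 5/2 + 18))*41)*(-23) = ((-4 - 2*93/2)*41)*(-23) = ((-4 - 93)*41)*(-23) = -97*41*(-23) = -3977*(-23) = 91471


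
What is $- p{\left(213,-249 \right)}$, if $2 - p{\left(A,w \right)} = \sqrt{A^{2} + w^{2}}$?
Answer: $-2 + 3 \sqrt{11930} \approx 325.67$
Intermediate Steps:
$p{\left(A,w \right)} = 2 - \sqrt{A^{2} + w^{2}}$
$- p{\left(213,-249 \right)} = - (2 - \sqrt{213^{2} + \left(-249\right)^{2}}) = - (2 - \sqrt{45369 + 62001}) = - (2 - \sqrt{107370}) = - (2 - 3 \sqrt{11930}) = -2 + 3 \sqrt{11930}$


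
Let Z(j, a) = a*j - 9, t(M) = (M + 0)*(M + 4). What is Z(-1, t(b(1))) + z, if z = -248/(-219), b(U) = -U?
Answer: -1066/219 ≈ -4.8676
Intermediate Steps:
t(M) = M*(4 + M)
z = 248/219 (z = -248*(-1/219) = 248/219 ≈ 1.1324)
Z(j, a) = -9 + a*j
Z(-1, t(b(1))) + z = (-9 + ((-1*1)*(4 - 1*1))*(-1)) + 248/219 = (-9 - (4 - 1)*(-1)) + 248/219 = (-9 - 1*3*(-1)) + 248/219 = (-9 - 3*(-1)) + 248/219 = (-9 + 3) + 248/219 = -6 + 248/219 = -1066/219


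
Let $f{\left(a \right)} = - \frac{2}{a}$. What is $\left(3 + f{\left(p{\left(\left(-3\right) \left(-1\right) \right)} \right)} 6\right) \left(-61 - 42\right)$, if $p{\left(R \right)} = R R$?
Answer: $- \frac{515}{3} \approx -171.67$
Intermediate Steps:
$p{\left(R \right)} = R^{2}$
$\left(3 + f{\left(p{\left(\left(-3\right) \left(-1\right) \right)} \right)} 6\right) \left(-61 - 42\right) = \left(3 + - \frac{2}{\left(\left(-3\right) \left(-1\right)\right)^{2}} \cdot 6\right) \left(-61 - 42\right) = \left(3 + - \frac{2}{3^{2}} \cdot 6\right) \left(-103\right) = \left(3 + - \frac{2}{9} \cdot 6\right) \left(-103\right) = \left(3 + \left(-2\right) \frac{1}{9} \cdot 6\right) \left(-103\right) = \left(3 - \frac{4}{3}\right) \left(-103\right) = \frac{5}{3} \left(-103\right) = - \frac{515}{3}$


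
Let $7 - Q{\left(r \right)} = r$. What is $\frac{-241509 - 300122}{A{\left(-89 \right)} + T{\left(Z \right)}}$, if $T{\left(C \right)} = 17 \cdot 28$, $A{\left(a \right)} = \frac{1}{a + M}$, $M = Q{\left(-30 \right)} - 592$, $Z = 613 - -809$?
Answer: $- \frac{348810364}{306543} \approx -1137.9$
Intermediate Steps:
$Z = 1422$ ($Z = 613 + 809 = 1422$)
$Q{\left(r \right)} = 7 - r$
$M = -555$ ($M = \left(7 - -30\right) - 592 = \left(7 + 30\right) - 592 = 37 - 592 = -555$)
$A{\left(a \right)} = \frac{1}{-555 + a}$ ($A{\left(a \right)} = \frac{1}{a - 555} = \frac{1}{-555 + a}$)
$T{\left(C \right)} = 476$
$\frac{-241509 - 300122}{A{\left(-89 \right)} + T{\left(Z \right)}} = \frac{-241509 - 300122}{\frac{1}{-555 - 89} + 476} = - \frac{541631}{\frac{1}{-644} + 476} = - \frac{541631}{- \frac{1}{644} + 476} = - \frac{541631}{\frac{306543}{644}} = \left(-541631\right) \frac{644}{306543} = - \frac{348810364}{306543}$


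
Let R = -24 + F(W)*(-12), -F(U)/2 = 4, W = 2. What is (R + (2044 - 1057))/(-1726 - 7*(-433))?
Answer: 353/435 ≈ 0.81149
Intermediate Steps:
F(U) = -8 (F(U) = -2*4 = -8)
R = 72 (R = -24 - 8*(-12) = -24 + 96 = 72)
(R + (2044 - 1057))/(-1726 - 7*(-433)) = (72 + (2044 - 1057))/(-1726 - 7*(-433)) = (72 + 987)/(-1726 + 3031) = 1059/1305 = 1059*(1/1305) = 353/435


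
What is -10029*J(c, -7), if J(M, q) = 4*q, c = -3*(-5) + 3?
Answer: 280812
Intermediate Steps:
c = 18 (c = 15 + 3 = 18)
-10029*J(c, -7) = -40116*(-7) = -10029*(-28) = 280812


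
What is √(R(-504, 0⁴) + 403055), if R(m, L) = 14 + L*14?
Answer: √403069 ≈ 634.88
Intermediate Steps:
R(m, L) = 14 + 14*L
√(R(-504, 0⁴) + 403055) = √((14 + 14*0⁴) + 403055) = √((14 + 14*0) + 403055) = √((14 + 0) + 403055) = √(14 + 403055) = √403069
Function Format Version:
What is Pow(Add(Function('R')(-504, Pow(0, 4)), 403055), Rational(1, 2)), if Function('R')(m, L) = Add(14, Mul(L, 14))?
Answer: Pow(403069, Rational(1, 2)) ≈ 634.88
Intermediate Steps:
Function('R')(m, L) = Add(14, Mul(14, L))
Pow(Add(Function('R')(-504, Pow(0, 4)), 403055), Rational(1, 2)) = Pow(Add(Add(14, Mul(14, Pow(0, 4))), 403055), Rational(1, 2)) = Pow(Add(Add(14, Mul(14, 0)), 403055), Rational(1, 2)) = Pow(Add(Add(14, 0), 403055), Rational(1, 2)) = Pow(Add(14, 403055), Rational(1, 2)) = Pow(403069, Rational(1, 2))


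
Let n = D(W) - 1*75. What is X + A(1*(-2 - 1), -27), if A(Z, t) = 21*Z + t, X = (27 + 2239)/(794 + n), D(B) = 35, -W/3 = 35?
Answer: -32797/377 ≈ -86.995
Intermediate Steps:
W = -105 (W = -3*35 = -105)
n = -40 (n = 35 - 1*75 = 35 - 75 = -40)
X = 1133/377 (X = (27 + 2239)/(794 - 40) = 2266/754 = 2266*(1/754) = 1133/377 ≈ 3.0053)
A(Z, t) = t + 21*Z
X + A(1*(-2 - 1), -27) = 1133/377 + (-27 + 21*(1*(-2 - 1))) = 1133/377 + (-27 + 21*(1*(-3))) = 1133/377 + (-27 + 21*(-3)) = 1133/377 + (-27 - 63) = 1133/377 - 90 = -32797/377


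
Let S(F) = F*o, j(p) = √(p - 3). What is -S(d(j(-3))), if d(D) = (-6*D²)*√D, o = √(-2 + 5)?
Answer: -36*2^(¼)*3^(¾)*√I ≈ -69.006 - 69.006*I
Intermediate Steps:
j(p) = √(-3 + p)
o = √3 ≈ 1.7320
d(D) = -6*D^(5/2)
S(F) = F*√3
-S(d(j(-3))) = -(-6*(-3 - 3)^(5/4))*√3 = -(-6*(-6*(-6)^(¼)))*√3 = -(-6*6*6^(¼)*(-√I))*√3 = -(-36*6^(¼)*(-√I))*√3 = -36*6^(¼)*√I*√3 = -36*2^(¼)*3^(¾)*√I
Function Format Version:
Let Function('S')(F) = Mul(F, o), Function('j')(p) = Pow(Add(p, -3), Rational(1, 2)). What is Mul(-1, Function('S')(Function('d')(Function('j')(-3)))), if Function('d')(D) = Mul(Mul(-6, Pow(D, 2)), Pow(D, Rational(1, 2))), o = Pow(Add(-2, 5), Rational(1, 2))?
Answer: Mul(-36, Pow(2, Rational(1, 4)), Pow(3, Rational(3, 4)), Pow(I, Rational(1, 2))) ≈ Add(-69.006, Mul(-69.006, I))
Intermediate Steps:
Function('j')(p) = Pow(Add(-3, p), Rational(1, 2))
o = Pow(3, Rational(1, 2)) ≈ 1.7320
Function('d')(D) = Mul(-6, Pow(D, Rational(5, 2)))
Function('S')(F) = Mul(F, Pow(3, Rational(1, 2)))
Mul(-1, Function('S')(Function('d')(Function('j')(-3)))) = Mul(-1, Mul(Mul(-6, Pow(Pow(Add(-3, -3), Rational(1, 2)), Rational(5, 2))), Pow(3, Rational(1, 2)))) = Mul(-1, Mul(Mul(-6, Pow(Pow(-6, Rational(1, 2)), Rational(5, 2))), Pow(3, Rational(1, 2)))) = Mul(-1, Mul(Mul(-6, Pow(Mul(I, Pow(6, Rational(1, 2))), Rational(5, 2))), Pow(3, Rational(1, 2)))) = Mul(-1, Mul(Mul(-6, Mul(6, Pow(6, Rational(1, 4)), Mul(-1, Pow(I, Rational(1, 2))))), Pow(3, Rational(1, 2)))) = Mul(-1, Mul(Mul(36, Pow(6, Rational(1, 4)), Pow(I, Rational(1, 2))), Pow(3, Rational(1, 2)))) = Mul(-1, Mul(36, Pow(2, Rational(1, 4)), Pow(3, Rational(3, 4)), Pow(I, Rational(1, 2)))) = Mul(-36, Pow(2, Rational(1, 4)), Pow(3, Rational(3, 4)), Pow(I, Rational(1, 2)))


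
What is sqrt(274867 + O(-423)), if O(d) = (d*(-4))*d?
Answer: I*sqrt(440849) ≈ 663.96*I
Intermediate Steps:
O(d) = -4*d**2 (O(d) = (-4*d)*d = -4*d**2)
sqrt(274867 + O(-423)) = sqrt(274867 - 4*(-423)**2) = sqrt(274867 - 4*178929) = sqrt(274867 - 715716) = sqrt(-440849) = I*sqrt(440849)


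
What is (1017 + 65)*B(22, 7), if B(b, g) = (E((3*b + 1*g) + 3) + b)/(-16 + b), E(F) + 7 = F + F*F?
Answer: 3174047/3 ≈ 1.0580e+6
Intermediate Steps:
E(F) = -7 + F + F² (E(F) = -7 + (F + F*F) = -7 + (F + F²) = -7 + F + F²)
B(b, g) = (-4 + g + (3 + g + 3*b)² + 4*b)/(-16 + b) (B(b, g) = ((-7 + ((3*b + 1*g) + 3) + ((3*b + 1*g) + 3)²) + b)/(-16 + b) = ((-7 + ((3*b + g) + 3) + ((3*b + g) + 3)²) + b)/(-16 + b) = ((-7 + ((g + 3*b) + 3) + ((g + 3*b) + 3)²) + b)/(-16 + b) = ((-7 + (3 + g + 3*b) + (3 + g + 3*b)²) + b)/(-16 + b) = ((-4 + g + (3 + g + 3*b)² + 3*b) + b)/(-16 + b) = (-4 + g + (3 + g + 3*b)² + 4*b)/(-16 + b))
(1017 + 65)*B(22, 7) = (1017 + 65)*((-4 + 7 + (3 + 7 + 3*22)² + 4*22)/(-16 + 22)) = 1082*((-4 + 7 + (3 + 7 + 66)² + 88)/6) = 1082*((-4 + 7 + 76² + 88)/6) = 1082*((-4 + 7 + 5776 + 88)/6) = 1082*((⅙)*5867) = 1082*(5867/6) = 3174047/3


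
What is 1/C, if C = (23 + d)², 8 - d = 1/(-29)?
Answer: 841/810000 ≈ 0.0010383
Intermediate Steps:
d = 233/29 (d = 8 - 1/(-29) = 8 - 1*(-1/29) = 8 + 1/29 = 233/29 ≈ 8.0345)
C = 810000/841 (C = (23 + 233/29)² = (900/29)² = 810000/841 ≈ 963.14)
1/C = 1/(810000/841) = 841/810000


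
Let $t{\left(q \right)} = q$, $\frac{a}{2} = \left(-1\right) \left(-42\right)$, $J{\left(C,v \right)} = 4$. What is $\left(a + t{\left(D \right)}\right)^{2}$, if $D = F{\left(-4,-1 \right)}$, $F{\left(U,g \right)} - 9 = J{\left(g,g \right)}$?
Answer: $9409$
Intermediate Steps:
$a = 84$ ($a = 2 \left(\left(-1\right) \left(-42\right)\right) = 2 \cdot 42 = 84$)
$F{\left(U,g \right)} = 13$ ($F{\left(U,g \right)} = 9 + 4 = 13$)
$D = 13$
$\left(a + t{\left(D \right)}\right)^{2} = \left(84 + 13\right)^{2} = 97^{2} = 9409$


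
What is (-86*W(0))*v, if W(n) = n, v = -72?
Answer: 0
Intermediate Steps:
(-86*W(0))*v = -86*0*(-72) = 0*(-72) = 0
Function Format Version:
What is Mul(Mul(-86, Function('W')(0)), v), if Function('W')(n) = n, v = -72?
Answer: 0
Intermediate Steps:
Mul(Mul(-86, Function('W')(0)), v) = Mul(Mul(-86, 0), -72) = Mul(0, -72) = 0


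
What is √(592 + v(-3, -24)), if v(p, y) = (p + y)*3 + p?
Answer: 2*√127 ≈ 22.539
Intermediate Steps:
v(p, y) = 3*y + 4*p (v(p, y) = (3*p + 3*y) + p = 3*y + 4*p)
√(592 + v(-3, -24)) = √(592 + (3*(-24) + 4*(-3))) = √(592 + (-72 - 12)) = √(592 - 84) = √508 = 2*√127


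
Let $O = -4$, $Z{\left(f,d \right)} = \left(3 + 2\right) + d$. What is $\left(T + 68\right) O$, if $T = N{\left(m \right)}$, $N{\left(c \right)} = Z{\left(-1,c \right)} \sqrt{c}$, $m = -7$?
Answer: $-272 + 8 i \sqrt{7} \approx -272.0 + 21.166 i$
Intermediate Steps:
$Z{\left(f,d \right)} = 5 + d$
$N{\left(c \right)} = \sqrt{c} \left(5 + c\right)$ ($N{\left(c \right)} = \left(5 + c\right) \sqrt{c} = \sqrt{c} \left(5 + c\right)$)
$T = - 2 i \sqrt{7}$ ($T = \sqrt{-7} \left(5 - 7\right) = i \sqrt{7} \left(-2\right) = - 2 i \sqrt{7} \approx - 5.2915 i$)
$\left(T + 68\right) O = \left(- 2 i \sqrt{7} + 68\right) \left(-4\right) = \left(68 - 2 i \sqrt{7}\right) \left(-4\right) = -272 + 8 i \sqrt{7}$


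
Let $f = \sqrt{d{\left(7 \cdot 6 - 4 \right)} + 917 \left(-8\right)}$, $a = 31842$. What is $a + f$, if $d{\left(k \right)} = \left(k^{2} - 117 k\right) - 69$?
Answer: $31842 + i \sqrt{10407} \approx 31842.0 + 102.01 i$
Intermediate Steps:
$d{\left(k \right)} = -69 + k^{2} - 117 k$
$f = i \sqrt{10407}$ ($f = \sqrt{\left(-69 + \left(7 \cdot 6 - 4\right)^{2} - 117 \left(7 \cdot 6 - 4\right)\right) + 917 \left(-8\right)} = \sqrt{\left(-69 + \left(42 - 4\right)^{2} - 117 \left(42 - 4\right)\right) - 7336} = \sqrt{\left(-69 + 38^{2} - 4446\right) - 7336} = \sqrt{\left(-69 + 1444 - 4446\right) - 7336} = \sqrt{-3071 - 7336} = \sqrt{-10407} = i \sqrt{10407} \approx 102.01 i$)
$a + f = 31842 + i \sqrt{10407}$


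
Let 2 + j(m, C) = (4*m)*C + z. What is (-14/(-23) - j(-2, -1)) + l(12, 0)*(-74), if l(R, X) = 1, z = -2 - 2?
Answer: -1734/23 ≈ -75.391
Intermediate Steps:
z = -4
j(m, C) = -6 + 4*C*m (j(m, C) = -2 + ((4*m)*C - 4) = -2 + (4*C*m - 4) = -2 + (-4 + 4*C*m) = -6 + 4*C*m)
(-14/(-23) - j(-2, -1)) + l(12, 0)*(-74) = (-14/(-23) - (-6 + 4*(-1)*(-2))) + 1*(-74) = (-14*(-1/23) - (-6 + 8)) - 74 = (14/23 - 1*2) - 74 = (14/23 - 2) - 74 = -32/23 - 74 = -1734/23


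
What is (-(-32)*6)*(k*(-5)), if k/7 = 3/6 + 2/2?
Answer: -10080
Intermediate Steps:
k = 21/2 (k = 7*(3/6 + 2/2) = 7*(3*(⅙) + 2*(½)) = 7*(½ + 1) = 7*(3/2) = 21/2 ≈ 10.500)
(-(-32)*6)*(k*(-5)) = (-(-32)*6)*((21/2)*(-5)) = -16*(-12)*(-105/2) = 192*(-105/2) = -10080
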